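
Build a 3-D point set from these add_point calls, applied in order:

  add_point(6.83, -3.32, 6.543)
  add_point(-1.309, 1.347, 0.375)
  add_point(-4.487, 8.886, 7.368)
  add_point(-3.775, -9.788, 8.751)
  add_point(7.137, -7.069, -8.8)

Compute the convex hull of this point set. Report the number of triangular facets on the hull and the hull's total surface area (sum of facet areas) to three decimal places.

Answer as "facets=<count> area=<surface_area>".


facets=6 area=536.691

Extreme-point indices: [0, 1, 2, 3, 4] — 5 of 5 on the boundary.

Per-facet area ½‖(b−a)×(c−a)‖:
  f1: (p0, p4, p2) → 127.9469
  f2: (p0, p3, p2) → 102.9203
  f3: (p0, p3, p4) → 99.4454
  f4: (p1, p4, p2) → 24.3128
  f5: (p1, p3, p2) → 75.6412
  f6: (p1, p3, p4) → 106.4243
Σ area = 536.691

Euler characteristic 5−9+6 = 2 ✓


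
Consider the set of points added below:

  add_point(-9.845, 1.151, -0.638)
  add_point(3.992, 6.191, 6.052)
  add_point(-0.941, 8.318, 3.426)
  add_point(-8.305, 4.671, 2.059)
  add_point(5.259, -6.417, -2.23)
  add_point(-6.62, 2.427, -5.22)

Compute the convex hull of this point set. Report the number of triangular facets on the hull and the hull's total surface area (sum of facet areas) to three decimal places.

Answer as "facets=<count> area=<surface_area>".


Extreme-point indices: [0, 1, 2, 3, 4, 5] — 6 of 6 on the boundary.

Facet areas (half cross-product norm):
  f1: (p1, p4, p0) → 111.4300
  f2: (p5, p4, p0) → 42.8971
  f3: (p2, p1, p4) → 44.9036
  f4: (p2, p5, p4) → 87.5341
  f5: (p3, p5, p0) → 13.4098
  f6: (p3, p2, p5) → 32.3677
  f7: (p3, p1, p0) → 25.0272
  f8: (p3, p2, p1) → 19.0202
Σ area = 376.590

Euler characteristic 6−12+8 = 2 ✓

facets=8 area=376.590


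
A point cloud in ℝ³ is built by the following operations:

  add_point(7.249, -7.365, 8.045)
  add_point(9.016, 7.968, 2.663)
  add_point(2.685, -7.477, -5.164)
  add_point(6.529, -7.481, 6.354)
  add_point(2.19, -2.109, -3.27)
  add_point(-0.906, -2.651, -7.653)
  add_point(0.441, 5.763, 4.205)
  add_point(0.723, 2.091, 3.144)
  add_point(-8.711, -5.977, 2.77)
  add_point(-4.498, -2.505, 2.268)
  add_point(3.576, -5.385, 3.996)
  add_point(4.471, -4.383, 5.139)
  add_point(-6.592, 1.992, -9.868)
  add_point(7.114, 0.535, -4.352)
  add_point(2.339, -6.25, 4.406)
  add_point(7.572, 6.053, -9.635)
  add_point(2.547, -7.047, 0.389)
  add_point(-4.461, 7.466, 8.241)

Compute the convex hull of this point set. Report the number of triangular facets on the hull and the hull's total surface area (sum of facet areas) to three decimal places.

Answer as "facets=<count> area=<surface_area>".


facets=16 area=1055.250

Hull vertices (10/18): indices [0, 1, 2, 3, 5, 8, 12, 13, 15, 17].

Area of each hull facet:
  f1: (p17, p12, p8) → 111.6603
  f2: (p17, p15, p1) → 88.2014
  f3: (p17, p15, p12) → 137.3885
  f4: (p2, p3, p8) → 81.3907
  f5: (p2, p12, p8) → 89.1225
  f6: (p0, p17, p1) → 115.2432
  f7: (p0, p15, p1) → 100.9606
  f8: (p0, p3, p8) → 11.7758
  f9: (p0, p17, p8) → 121.4216
  f10: (p0, p2, p3) → 1.1422
  f11: (p5, p15, p12) → 47.1687
  f12: (p5, p2, p12) → 6.2272
  f13: (p5, p2, p15) → 39.2153
  f14: (p13, p2, p15) → 28.2285
  f15: (p13, p0, p15) → 13.8854
  f16: (p13, p0, p2) → 62.2186
Σ area = 1055.250

Euler characteristic 10−24+16 = 2 ✓


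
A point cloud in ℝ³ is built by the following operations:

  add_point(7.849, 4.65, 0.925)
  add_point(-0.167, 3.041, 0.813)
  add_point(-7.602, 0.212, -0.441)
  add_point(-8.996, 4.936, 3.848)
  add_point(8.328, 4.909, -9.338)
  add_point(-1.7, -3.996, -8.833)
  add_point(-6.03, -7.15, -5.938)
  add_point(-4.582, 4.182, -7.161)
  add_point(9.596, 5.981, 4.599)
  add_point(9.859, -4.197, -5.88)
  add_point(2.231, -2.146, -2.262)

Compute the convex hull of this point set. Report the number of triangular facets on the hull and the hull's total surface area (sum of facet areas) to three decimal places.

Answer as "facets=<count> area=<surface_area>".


facets=12 area=763.082

Points on the hull: [3, 4, 5, 6, 7, 8, 9, 10] (8 of 11).

Facet areas (half cross-product norm):
  f1: (p8, p6, p3) → 146.4696
  f2: (p8, p4, p3) → 129.5997
  f3: (p8, p4, p9) → 66.1857
  f4: (p7, p6, p3) → 68.0404
  f5: (p7, p4, p3) → 66.7482
  f6: (p10, p6, p9) → 40.3265
  f7: (p10, p8, p9) → 55.7167
  f8: (p10, p8, p6) → 21.2918
  f9: (p5, p7, p6) → 26.5497
  f10: (p5, p7, p4) → 55.2034
  f11: (p5, p6, p9) → 30.0359
  f12: (p5, p4, p9) → 56.9146
Σ area = 763.082

Check V−E+F: 8 − 18 + 12 = 2.


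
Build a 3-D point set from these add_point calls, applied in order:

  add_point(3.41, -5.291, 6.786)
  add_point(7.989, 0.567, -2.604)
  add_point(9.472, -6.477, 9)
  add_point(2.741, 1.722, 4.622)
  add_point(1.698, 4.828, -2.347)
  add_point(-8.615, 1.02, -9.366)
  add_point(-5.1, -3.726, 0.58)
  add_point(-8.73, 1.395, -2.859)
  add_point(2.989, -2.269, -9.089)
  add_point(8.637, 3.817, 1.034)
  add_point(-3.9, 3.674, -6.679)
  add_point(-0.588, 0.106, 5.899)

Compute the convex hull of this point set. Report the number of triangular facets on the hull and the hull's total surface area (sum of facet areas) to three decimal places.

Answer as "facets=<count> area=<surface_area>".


Hull vertices (12/12): indices [0, 1, 2, 3, 4, 5, 6, 7, 8, 9, 10, 11].

Per-facet area ½‖(b−a)×(c−a)‖:
  f1: (p11, p4, p7) → 50.6318
  f2: (p6, p5, p7) → 21.0674
  f3: (p6, p11, p7) → 27.4686
  f4: (p6, p8, p2) → 106.9811
  f5: (p6, p8, p5) → 63.1972
  f6: (p10, p4, p7) → 22.6137
  f7: (p10, p5, p7) → 17.5293
  f8: (p10, p8, p4) → 32.0320
  f9: (p10, p8, p5) → 27.9652
  f10: (p1, p8, p2) → 50.1834
  f11: (p9, p1, p2) → 32.0329
  f12: (p9, p8, p4) → 38.2875
  f13: (p9, p1, p8) → 11.3921
  f14: (p0, p11, p2) → 15.1114
  f15: (p0, p6, p2) → 9.5945
  f16: (p0, p6, p11) → 26.9380
  f17: (p3, p11, p4) → 14.1389
  f18: (p3, p9, p4) → 24.7082
  f19: (p3, p11, p2) → 22.3911
  f20: (p3, p9, p2) → 41.2473
Σ area = 655.512

Euler characteristic 12−30+20 = 2 ✓

facets=20 area=655.512


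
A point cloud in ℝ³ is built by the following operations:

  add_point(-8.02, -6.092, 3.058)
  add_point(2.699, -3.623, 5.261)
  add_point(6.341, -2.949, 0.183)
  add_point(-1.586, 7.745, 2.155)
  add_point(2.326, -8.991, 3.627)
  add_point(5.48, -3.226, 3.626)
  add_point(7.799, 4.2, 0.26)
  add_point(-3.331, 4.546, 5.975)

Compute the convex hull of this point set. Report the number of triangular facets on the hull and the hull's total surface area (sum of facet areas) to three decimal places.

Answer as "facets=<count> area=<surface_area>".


8 of the 8 inputs are extreme points: [0, 1, 2, 3, 4, 5, 6, 7].

Triangle areas on the boundary:
  f1: (p7, p3, p0) → 27.5620
  f2: (p7, p3, p6) → 26.2416
  f3: (p2, p3, p0) → 91.1790
  f4: (p2, p3, p6) → 36.7769
  f5: (p2, p4, p0) → 41.7693
  f6: (p1, p7, p6) → 51.8439
  f7: (p1, p7, p0) → 52.9108
  f8: (p1, p4, p0) → 29.7701
  f9: (p5, p2, p6) → 12.9020
  f10: (p5, p1, p6) → 11.5875
  f11: (p5, p2, p4) → 11.4956
  f12: (p5, p1, p4) → 9.1359
Σ area = 403.175

Euler: V−E+F = 8−18+12 = 2.

facets=12 area=403.175


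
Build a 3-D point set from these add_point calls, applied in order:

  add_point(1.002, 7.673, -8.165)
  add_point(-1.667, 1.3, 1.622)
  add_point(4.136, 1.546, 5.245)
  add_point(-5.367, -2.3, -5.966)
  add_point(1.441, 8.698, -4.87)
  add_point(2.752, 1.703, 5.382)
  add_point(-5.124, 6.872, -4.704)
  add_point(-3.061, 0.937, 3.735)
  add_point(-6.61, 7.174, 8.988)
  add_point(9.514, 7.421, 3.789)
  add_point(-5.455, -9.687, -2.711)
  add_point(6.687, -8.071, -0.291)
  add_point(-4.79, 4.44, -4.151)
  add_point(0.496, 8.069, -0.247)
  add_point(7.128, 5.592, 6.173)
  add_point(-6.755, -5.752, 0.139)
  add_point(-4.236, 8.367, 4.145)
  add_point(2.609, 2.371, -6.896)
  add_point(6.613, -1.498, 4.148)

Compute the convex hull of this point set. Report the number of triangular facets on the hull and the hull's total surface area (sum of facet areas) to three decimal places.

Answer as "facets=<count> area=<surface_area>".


13 of the 19 inputs are extreme points: [0, 3, 4, 6, 8, 9, 10, 11, 14, 15, 16, 17, 18].

Triangle areas on the boundary:
  f1: (p11, p8, p15) → 105.7046
  f2: (p6, p8, p15) → 88.0111
  f3: (p4, p0, p9) → 13.8658
  f4: (p4, p6, p0) → 11.6673
  f5: (p18, p11, p9) → 24.0533
  f6: (p18, p11, p8) → 52.1802
  f7: (p10, p11, p15) → 31.3738
  f8: (p17, p0, p9) → 38.8834
  f9: (p17, p11, p9) → 86.0244
  f10: (p17, p10, p11) → 77.5040
  f11: (p16, p8, p9) → 34.2616
  f12: (p16, p4, p9) → 61.3217
  f13: (p16, p6, p8) → 15.5196
  f14: (p16, p4, p6) → 30.5300
  f15: (p14, p8, p9) → 19.9542
  f16: (p14, p18, p9) → 13.3840
  f17: (p14, p18, p8) → 51.9231
  f18: (p3, p17, p0) → 25.5708
  f19: (p3, p17, p10) → 32.2583
  f20: (p3, p6, p0) → 32.7170
  f21: (p3, p6, p15) → 30.7985
  f22: (p3, p10, p15) → 17.7583
Σ area = 895.265

Euler: V−E+F = 13−33+22 = 2.

facets=22 area=895.265


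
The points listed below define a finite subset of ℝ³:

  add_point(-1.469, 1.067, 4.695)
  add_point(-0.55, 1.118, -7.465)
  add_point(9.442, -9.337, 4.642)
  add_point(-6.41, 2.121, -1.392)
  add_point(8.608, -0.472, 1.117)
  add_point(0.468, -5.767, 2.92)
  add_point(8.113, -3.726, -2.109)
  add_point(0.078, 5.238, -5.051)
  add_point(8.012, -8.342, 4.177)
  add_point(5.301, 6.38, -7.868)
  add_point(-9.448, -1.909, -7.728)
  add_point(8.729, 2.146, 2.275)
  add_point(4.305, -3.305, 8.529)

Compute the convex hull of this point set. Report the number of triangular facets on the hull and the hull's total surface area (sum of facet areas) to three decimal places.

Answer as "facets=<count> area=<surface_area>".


Points on the hull: [0, 1, 2, 3, 4, 5, 6, 7, 9, 10, 11, 12] (12 of 13).

Facet areas (half cross-product norm):
  f1: (p6, p2, p10) → 74.0782
  f2: (p5, p2, p10) → 42.2604
  f3: (p5, p12, p2) → 30.7487
  f4: (p11, p12, p2) → 40.8787
  f5: (p11, p6, p9) → 40.9178
  f6: (p1, p9, p10) → 14.8362
  f7: (p1, p6, p10) → 42.3409
  f8: (p1, p6, p9) → 42.9137
  f9: (p4, p6, p2) → 20.3522
  f10: (p4, p11, p2) → 9.8858
  f11: (p4, p11, p6) → 2.3836
  f12: (p7, p11, p9) → 33.9138
  f13: (p7, p9, p10) → 26.9416
  f14: (p7, p3, p10) → 32.3859
  f15: (p0, p11, p12) → 36.8796
  f16: (p0, p5, p12) → 24.6286
  f17: (p0, p7, p3) → 31.7710
  f18: (p0, p7, p11) → 52.0058
  f19: (p0, p3, p10) → 20.4478
  f20: (p0, p5, p10) → 53.4679
Σ area = 674.038

Euler characteristic 12−30+20 = 2 ✓

facets=20 area=674.038


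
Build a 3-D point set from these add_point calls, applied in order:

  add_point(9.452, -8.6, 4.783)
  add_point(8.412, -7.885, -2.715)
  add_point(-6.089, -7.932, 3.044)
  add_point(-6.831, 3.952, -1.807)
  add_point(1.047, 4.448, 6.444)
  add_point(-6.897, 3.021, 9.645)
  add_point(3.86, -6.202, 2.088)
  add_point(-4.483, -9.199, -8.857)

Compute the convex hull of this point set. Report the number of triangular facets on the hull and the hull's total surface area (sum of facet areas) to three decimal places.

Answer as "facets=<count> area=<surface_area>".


facets=10 area=752.797

Points on the hull: [0, 1, 2, 3, 4, 5, 7] (7 of 8).

Triangle areas on the boundary:
  f1: (p4, p0, p5) → 62.2702
  f2: (p3, p4, p5) → 46.0159
  f3: (p2, p0, p5) → 100.1948
  f4: (p2, p7, p0) → 94.4701
  f5: (p2, p3, p5) → 65.9413
  f6: (p2, p3, p7) → 74.8076
  f7: (p1, p4, p0) → 59.2763
  f8: (p1, p3, p4) → 96.5438
  f9: (p1, p7, p0) → 46.0133
  f10: (p1, p3, p7) → 107.2641
Σ area = 752.797

Euler: V−E+F = 7−15+10 = 2.


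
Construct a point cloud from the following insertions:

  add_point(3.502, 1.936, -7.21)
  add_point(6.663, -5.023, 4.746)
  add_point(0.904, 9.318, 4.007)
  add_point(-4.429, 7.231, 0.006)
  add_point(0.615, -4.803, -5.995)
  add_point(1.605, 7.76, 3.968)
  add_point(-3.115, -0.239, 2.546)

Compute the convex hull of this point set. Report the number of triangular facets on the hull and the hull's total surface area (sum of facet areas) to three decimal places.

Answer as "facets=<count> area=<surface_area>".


Hull vertices (7/7): indices [0, 1, 2, 3, 4, 5, 6].

Area of each hull facet:
  f1: (p0, p2, p3) → 41.7547
  f2: (p4, p0, p3) → 44.3889
  f3: (p4, p0, p1) → 45.7860
  f4: (p6, p2, p3) → 27.9283
  f5: (p6, p2, p1) → 58.1166
  f6: (p6, p4, p3) → 40.5916
  f7: (p6, p4, p1) → 54.1312
  f8: (p5, p2, p1) → 1.0777
  f9: (p5, p0, p1) → 79.2548
  f10: (p5, p0, p2) → 9.4466
Σ area = 402.476

Euler: V−E+F = 7−15+10 = 2.

facets=10 area=402.476


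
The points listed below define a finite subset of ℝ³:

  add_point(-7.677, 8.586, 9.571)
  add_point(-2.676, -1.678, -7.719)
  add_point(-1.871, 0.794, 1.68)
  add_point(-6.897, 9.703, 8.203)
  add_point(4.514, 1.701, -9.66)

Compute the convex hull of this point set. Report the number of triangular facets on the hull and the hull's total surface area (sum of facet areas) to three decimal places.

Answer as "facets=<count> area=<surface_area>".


facets=6 area=254.877

5 of the 5 inputs are extreme points: [0, 1, 2, 3, 4].

Triangle areas on the boundary:
  f1: (p3, p1, p0) → 18.3125
  f2: (p3, p1, p4) → 81.0708
  f3: (p2, p1, p0) → 41.9045
  f4: (p2, p1, p4) → 39.8233
  f5: (p2, p3, p0) → 11.6217
  f6: (p2, p3, p4) → 62.1445
Σ area = 254.877

Euler: V−E+F = 5−9+6 = 2.


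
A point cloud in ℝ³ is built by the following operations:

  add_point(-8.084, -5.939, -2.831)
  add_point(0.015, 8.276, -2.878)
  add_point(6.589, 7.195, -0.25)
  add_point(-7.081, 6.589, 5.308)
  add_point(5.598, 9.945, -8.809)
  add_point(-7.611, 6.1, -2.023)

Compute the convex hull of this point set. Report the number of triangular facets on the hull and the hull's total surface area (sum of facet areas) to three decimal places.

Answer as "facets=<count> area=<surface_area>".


facets=6 area=450.417

Hull vertices (5/6): indices [0, 2, 3, 4, 5].

Area of each hull facet:
  f1: (p3, p2, p0) → 109.9220
  f2: (p4, p2, p0) → 89.8151
  f3: (p4, p3, p2) → 64.3608
  f4: (p5, p3, p0) → 44.0651
  f5: (p5, p4, p0) → 89.5790
  f6: (p5, p4, p3) → 52.6752
Σ area = 450.417

Euler characteristic 5−9+6 = 2 ✓


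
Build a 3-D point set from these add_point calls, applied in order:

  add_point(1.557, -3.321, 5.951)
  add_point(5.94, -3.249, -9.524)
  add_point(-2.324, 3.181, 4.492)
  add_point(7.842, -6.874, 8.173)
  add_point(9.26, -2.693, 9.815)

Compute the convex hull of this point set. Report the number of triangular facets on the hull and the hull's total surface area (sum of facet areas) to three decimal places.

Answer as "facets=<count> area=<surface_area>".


facets=6 area=330.885

Extreme-point indices: [0, 1, 2, 3, 4] — 5 of 5 on the boundary.

Area of each hull facet:
  f1: (p1, p4, p2) → 119.2047
  f2: (p1, p3, p4) → 41.9675
  f3: (p0, p4, p2) → 29.3717
  f4: (p0, p3, p4) → 17.7540
  f5: (p0, p1, p2) → 61.9418
  f6: (p0, p1, p3) → 60.6449
Σ area = 330.885

Check V−E+F: 5 − 9 + 6 = 2.


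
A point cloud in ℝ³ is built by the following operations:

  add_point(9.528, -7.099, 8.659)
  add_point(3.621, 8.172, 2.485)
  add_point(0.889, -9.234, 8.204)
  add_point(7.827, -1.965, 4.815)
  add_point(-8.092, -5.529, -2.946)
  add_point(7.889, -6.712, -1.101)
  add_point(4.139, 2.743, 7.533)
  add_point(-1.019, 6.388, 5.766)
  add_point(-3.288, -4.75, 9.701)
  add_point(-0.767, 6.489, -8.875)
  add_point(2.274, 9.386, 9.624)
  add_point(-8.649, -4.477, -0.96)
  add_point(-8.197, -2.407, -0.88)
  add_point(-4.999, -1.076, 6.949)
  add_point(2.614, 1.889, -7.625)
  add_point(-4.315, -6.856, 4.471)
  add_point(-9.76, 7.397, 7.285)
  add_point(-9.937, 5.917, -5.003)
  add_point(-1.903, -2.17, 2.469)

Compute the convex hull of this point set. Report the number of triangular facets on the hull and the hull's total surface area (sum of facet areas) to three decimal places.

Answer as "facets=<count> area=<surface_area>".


facets=24 area=1162.554

14 of the 19 inputs are extreme points: [0, 1, 2, 3, 4, 5, 8, 9, 10, 11, 14, 15, 16, 17].

Triangle areas on the boundary:
  f1: (p9, p10, p17) → 92.1972
  f2: (p8, p10, p0) → 97.4315
  f3: (p16, p10, p17) → 74.9822
  f4: (p16, p8, p10) → 81.5390
  f5: (p2, p8, p0) → 24.9618
  f6: (p2, p5, p0) → 43.2218
  f7: (p1, p14, p5) → 71.2468
  f8: (p1, p9, p10) → 23.6378
  f9: (p1, p14, p9) → 34.3090
  f10: (p4, p2, p5) → 84.4413
  f11: (p4, p14, p5) → 80.9608
  f12: (p4, p9, p17) → 58.6873
  f13: (p4, p14, p9) → 40.3964
  f14: (p3, p5, p0) → 25.1506
  f15: (p3, p1, p5) → 38.8770
  f16: (p3, p10, p0) → 37.4981
  f17: (p3, p1, p10) → 41.3145
  f18: (p15, p2, p8) → 16.8702
  f19: (p15, p4, p2) → 13.8327
  f20: (p11, p15, p8) → 15.7811
  f21: (p11, p15, p4) → 7.9801
  f22: (p11, p16, p8) → 77.0623
  f23: (p11, p16, p17) → 67.3042
  f24: (p11, p4, p17) → 12.8705
Σ area = 1162.554

Check V−E+F: 14 − 36 + 24 = 2.


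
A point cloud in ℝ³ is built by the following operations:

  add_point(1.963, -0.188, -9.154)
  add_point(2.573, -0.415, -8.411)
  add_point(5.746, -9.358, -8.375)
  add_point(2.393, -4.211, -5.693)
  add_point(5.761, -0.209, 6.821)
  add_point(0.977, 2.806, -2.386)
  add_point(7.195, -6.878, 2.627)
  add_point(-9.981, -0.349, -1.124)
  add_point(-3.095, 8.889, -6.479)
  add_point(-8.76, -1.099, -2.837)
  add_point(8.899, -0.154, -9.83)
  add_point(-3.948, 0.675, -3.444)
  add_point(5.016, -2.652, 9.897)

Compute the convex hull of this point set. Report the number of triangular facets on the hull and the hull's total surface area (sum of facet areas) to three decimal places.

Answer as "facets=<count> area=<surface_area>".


facets=14 area=783.305

9 of the 13 inputs are extreme points: [0, 2, 4, 6, 7, 8, 9, 10, 12].

Area of each hull facet:
  f1: (p0, p2, p10) → 32.2614
  f2: (p6, p2, p7) → 103.6556
  f3: (p6, p12, p7) → 79.2391
  f4: (p6, p2, p10) → 55.6381
  f5: (p4, p6, p10) → 56.8738
  f6: (p4, p6, p12) → 15.9655
  f7: (p9, p2, p7) → 10.3399
  f8: (p9, p0, p2) → 60.5646
  f9: (p8, p9, p7) → 13.1502
  f10: (p8, p9, p0) → 59.1095
  f11: (p8, p0, p10) → 32.6084
  f12: (p8, p12, p7) → 118.5796
  f13: (p8, p4, p12) → 23.4931
  f14: (p8, p4, p10) → 121.8266
Σ area = 783.305

Euler: V−E+F = 9−21+14 = 2.


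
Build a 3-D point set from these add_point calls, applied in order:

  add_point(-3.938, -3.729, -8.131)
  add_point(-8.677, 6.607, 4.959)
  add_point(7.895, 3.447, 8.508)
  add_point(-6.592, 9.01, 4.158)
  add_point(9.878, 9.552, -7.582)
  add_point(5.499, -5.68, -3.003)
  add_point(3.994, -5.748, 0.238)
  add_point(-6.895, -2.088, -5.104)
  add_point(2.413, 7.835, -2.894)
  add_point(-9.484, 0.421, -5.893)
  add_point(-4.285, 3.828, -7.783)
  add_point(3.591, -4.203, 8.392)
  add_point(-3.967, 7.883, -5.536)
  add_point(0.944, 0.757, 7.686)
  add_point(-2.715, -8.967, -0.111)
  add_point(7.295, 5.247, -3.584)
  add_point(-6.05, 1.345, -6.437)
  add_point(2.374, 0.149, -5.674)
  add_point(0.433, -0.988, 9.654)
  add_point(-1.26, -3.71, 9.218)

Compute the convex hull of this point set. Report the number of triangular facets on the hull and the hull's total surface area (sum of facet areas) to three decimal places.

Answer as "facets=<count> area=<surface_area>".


14 of the 20 inputs are extreme points: [0, 1, 2, 3, 4, 5, 6, 9, 10, 11, 12, 14, 18, 19].

Triangle areas on the boundary:
  f1: (p0, p14, p9) → 34.7478
  f2: (p12, p3, p9) → 46.9092
  f3: (p12, p3, p4) → 65.8436
  f4: (p2, p3, p4) → 134.4318
  f5: (p2, p3, p18) → 58.6500
  f6: (p2, p11, p18) → 19.7703
  f7: (p1, p14, p9) → 80.8144
  f8: (p1, p3, p9) → 20.1539
  f9: (p1, p3, p18) → 20.8703
  f10: (p5, p0, p4) → 89.8459
  f11: (p5, p0, p14) → 42.3000
  f12: (p5, p2, p4) → 112.8316
  f13: (p5, p2, p11) → 51.0764
  f14: (p10, p0, p4) → 54.5658
  f15: (p10, p12, p4) → 32.5822
  f16: (p10, p0, p9) → 21.6709
  f17: (p10, p12, p9) → 14.0134
  f18: (p19, p1, p14) → 72.3870
  f19: (p19, p1, p18) → 20.5712
  f20: (p19, p11, p14) → 26.6727
  f21: (p19, p11, p18) → 7.3071
  f22: (p6, p11, p14) → 30.8424
  f23: (p6, p5, p14) → 12.4951
  f24: (p6, p5, p11) → 6.2593
Σ area = 1077.612

Euler characteristic 14−36+24 = 2 ✓

facets=24 area=1077.612


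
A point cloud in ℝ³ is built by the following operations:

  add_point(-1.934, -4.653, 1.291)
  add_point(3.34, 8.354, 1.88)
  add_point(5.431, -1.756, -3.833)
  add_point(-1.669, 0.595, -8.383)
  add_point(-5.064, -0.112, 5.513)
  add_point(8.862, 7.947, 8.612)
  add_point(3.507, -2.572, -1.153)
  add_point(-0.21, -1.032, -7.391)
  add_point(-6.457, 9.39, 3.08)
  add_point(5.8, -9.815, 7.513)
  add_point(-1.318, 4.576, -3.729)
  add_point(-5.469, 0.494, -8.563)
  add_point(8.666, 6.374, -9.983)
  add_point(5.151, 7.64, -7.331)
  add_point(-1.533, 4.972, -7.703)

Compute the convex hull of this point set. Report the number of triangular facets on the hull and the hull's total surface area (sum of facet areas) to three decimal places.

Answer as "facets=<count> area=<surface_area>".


13 of the 15 inputs are extreme points: [0, 1, 2, 3, 4, 5, 7, 8, 9, 11, 12, 13, 14].

Facet areas (half cross-product norm):
  f1: (p12, p9, p5) → 166.7094
  f2: (p4, p5, p8) → 77.2776
  f3: (p4, p9, p5) → 113.7455
  f4: (p4, p11, p8) → 66.8070
  f5: (p13, p12, p5) → 34.4561
  f6: (p7, p11, p9) → 40.6640
  f7: (p0, p11, p9) → 30.6561
  f8: (p0, p4, p9) → 37.3554
  f9: (p0, p4, p11) → 40.3546
  f10: (p1, p5, p8) → 36.4915
  f11: (p1, p13, p8) → 44.3211
  f12: (p1, p13, p5) → 31.8566
  f13: (p14, p11, p12) → 22.6796
  f14: (p14, p13, p12) → 13.4551
  f15: (p14, p11, p8) → 37.7929
  f16: (p14, p13, p8) → 44.7724
  f17: (p2, p12, p9) → 32.3483
  f18: (p2, p7, p9) → 39.9721
  f19: (p2, p7, p12) → 35.5570
  f20: (p3, p11, p12) → 11.2025
  f21: (p3, p7, p12) → 14.1916
  f22: (p3, p7, p11) → 3.6236
Σ area = 976.290

Euler characteristic 13−33+22 = 2 ✓

facets=22 area=976.290


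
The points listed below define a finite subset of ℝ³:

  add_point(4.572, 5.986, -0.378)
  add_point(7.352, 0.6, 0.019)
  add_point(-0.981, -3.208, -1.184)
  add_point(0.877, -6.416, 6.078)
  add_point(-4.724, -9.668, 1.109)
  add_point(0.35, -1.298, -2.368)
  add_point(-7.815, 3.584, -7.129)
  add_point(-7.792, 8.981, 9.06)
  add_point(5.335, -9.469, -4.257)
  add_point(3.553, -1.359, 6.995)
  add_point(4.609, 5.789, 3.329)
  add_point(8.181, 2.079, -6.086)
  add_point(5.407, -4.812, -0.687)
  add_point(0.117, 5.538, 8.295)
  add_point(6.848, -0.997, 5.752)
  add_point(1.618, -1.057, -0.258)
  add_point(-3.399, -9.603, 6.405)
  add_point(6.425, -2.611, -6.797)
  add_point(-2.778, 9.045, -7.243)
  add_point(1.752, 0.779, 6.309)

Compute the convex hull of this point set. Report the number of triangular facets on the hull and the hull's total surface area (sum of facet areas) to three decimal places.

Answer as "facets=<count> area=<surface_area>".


facets=24 area=1041.869

Points on the hull: [0, 3, 4, 6, 7, 8, 9, 10, 11, 13, 14, 16, 17, 18] (14 of 20).

Per-facet area ½‖(b−a)×(c−a)‖:
  f1: (p7, p4, p6) → 132.1487
  f2: (p8, p4, p6) → 90.3476
  f3: (p8, p14, p11) → 67.4585
  f4: (p18, p7, p6) → 61.8612
  f5: (p16, p7, p4) → 52.4179
  f6: (p16, p8, p4) → 30.2000
  f7: (p17, p8, p6) → 55.7163
  f8: (p17, p8, p11) → 9.4512
  f9: (p17, p18, p6) → 54.5121
  f10: (p17, p18, p11) → 32.3639
  f11: (p10, p18, p7) → 90.9799
  f12: (p10, p14, p11) → 40.1543
  f13: (p13, p16, p7) → 66.5635
  f14: (p13, p10, p7) → 21.7254
  f15: (p13, p10, p14) → 25.2137
  f16: (p3, p8, p14) → 46.5743
  f17: (p3, p16, p8) → 30.5006
  f18: (p0, p18, p11) → 41.0068
  f19: (p0, p10, p11) → 10.3514
  f20: (p0, p10, p18) → 14.4059
  f21: (p9, p13, p16) → 38.6794
  f22: (p9, p3, p16) → 7.3388
  f23: (p9, p13, p14) → 12.8094
  f24: (p9, p3, p14) → 9.0884
Σ area = 1041.869

Check V−E+F: 14 − 36 + 24 = 2.


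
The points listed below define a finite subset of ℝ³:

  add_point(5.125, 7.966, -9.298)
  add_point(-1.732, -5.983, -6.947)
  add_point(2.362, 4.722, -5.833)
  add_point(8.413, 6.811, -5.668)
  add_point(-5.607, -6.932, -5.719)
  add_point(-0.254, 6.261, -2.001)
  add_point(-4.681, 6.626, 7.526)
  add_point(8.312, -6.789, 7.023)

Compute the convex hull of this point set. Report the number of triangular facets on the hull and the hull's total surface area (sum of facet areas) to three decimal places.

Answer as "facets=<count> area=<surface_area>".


facets=10 area=737.358

7 of the 8 inputs are extreme points: [0, 1, 3, 4, 5, 6, 7].

Area of each hull facet:
  f1: (p0, p6, p3) → 46.7036
  f2: (p7, p6, p4) → 153.7311
  f3: (p7, p6, p3) → 150.1996
  f4: (p5, p6, p4) → 76.8966
  f5: (p5, p0, p4) → 66.7843
  f6: (p5, p0, p6) → 14.2015
  f7: (p1, p7, p4) → 34.3825
  f8: (p1, p7, p3) → 130.0058
  f9: (p1, p0, p4) → 24.9147
  f10: (p1, p0, p3) → 39.5384
Σ area = 737.358

Euler characteristic 7−15+10 = 2 ✓


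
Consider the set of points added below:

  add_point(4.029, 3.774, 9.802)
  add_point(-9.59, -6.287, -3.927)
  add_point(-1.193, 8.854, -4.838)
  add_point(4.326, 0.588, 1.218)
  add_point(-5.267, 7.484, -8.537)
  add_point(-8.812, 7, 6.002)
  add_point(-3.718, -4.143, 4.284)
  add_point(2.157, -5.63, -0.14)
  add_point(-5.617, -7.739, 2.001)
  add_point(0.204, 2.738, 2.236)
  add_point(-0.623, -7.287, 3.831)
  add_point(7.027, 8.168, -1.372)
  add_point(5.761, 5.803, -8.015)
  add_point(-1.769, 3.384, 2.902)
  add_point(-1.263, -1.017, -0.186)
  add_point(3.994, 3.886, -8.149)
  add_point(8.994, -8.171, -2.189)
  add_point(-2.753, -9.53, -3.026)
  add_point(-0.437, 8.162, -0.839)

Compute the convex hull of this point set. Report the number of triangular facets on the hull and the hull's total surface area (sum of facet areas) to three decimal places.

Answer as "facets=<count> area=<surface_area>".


facets=24 area=1077.748

Hull vertices (14/19): indices [0, 1, 2, 4, 5, 6, 8, 10, 11, 12, 15, 16, 17, 18].

Triangle areas on the boundary:
  f1: (p10, p0, p16) → 76.2625
  f2: (p18, p5, p2) → 19.6177
  f3: (p17, p15, p1) → 60.4491
  f4: (p17, p15, p16) → 81.6933
  f5: (p17, p10, p16) → 41.2601
  f6: (p4, p15, p1) → 75.1152
  f7: (p4, p5, p1) → 104.3368
  f8: (p4, p5, p2) → 37.7934
  f9: (p8, p5, p1) → 56.5768
  f10: (p8, p17, p1) → 20.5855
  f11: (p8, p17, p10) → 16.0212
  f12: (p11, p0, p16) → 97.9267
  f13: (p11, p5, p0) → 84.7497
  f14: (p11, p18, p5) → 23.6960
  f15: (p11, p18, p2) → 15.3460
  f16: (p6, p5, p0) → 70.7985
  f17: (p6, p8, p5) → 23.1913
  f18: (p6, p10, p0) → 27.3885
  f19: (p6, p8, p10) → 9.8238
  f20: (p12, p15, p16) → 17.4749
  f21: (p12, p11, p16) → 55.2404
  f22: (p12, p11, p2) → 27.8250
  f23: (p12, p4, p2) → 22.5012
  f24: (p12, p4, p15) → 12.0743
Σ area = 1077.748

Euler: V−E+F = 14−36+24 = 2.


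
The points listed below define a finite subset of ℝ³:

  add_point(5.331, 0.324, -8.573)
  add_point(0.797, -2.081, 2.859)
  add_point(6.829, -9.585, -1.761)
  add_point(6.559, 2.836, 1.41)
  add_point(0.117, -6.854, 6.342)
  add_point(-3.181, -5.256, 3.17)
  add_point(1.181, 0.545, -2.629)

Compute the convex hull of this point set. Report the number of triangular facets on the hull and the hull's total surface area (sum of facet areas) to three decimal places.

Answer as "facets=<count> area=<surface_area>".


Points on the hull: [0, 1, 2, 3, 4, 5, 6] (7 of 7).

Area of each hull facet:
  f1: (p0, p2, p5) → 71.4920
  f2: (p0, p3, p2) → 58.6535
  f3: (p4, p2, p5) → 26.3409
  f4: (p4, p3, p2) → 62.5589
  f5: (p6, p0, p5) → 21.8480
  f6: (p6, p0, p3) → 25.7431
  f7: (p1, p4, p5) → 11.8427
  f8: (p1, p4, p3) → 16.2177
  f9: (p1, p6, p5) → 14.4253
  f10: (p1, p6, p3) → 20.4800
Σ area = 329.602

Check V−E+F: 7 − 15 + 10 = 2.

facets=10 area=329.602


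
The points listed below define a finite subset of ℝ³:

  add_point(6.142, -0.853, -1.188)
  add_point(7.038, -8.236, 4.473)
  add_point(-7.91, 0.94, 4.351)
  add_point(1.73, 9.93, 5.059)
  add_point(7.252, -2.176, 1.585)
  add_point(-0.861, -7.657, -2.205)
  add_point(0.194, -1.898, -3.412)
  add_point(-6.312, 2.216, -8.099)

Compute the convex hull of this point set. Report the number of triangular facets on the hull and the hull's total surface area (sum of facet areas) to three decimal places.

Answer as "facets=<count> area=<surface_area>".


facets=10 area=591.169

Points on the hull: [0, 1, 2, 3, 4, 5, 7] (7 of 8).

Per-facet area ½‖(b−a)×(c−a)‖:
  f1: (p7, p3, p2) → 82.7825
  f2: (p5, p7, p2) → 70.3673
  f3: (p1, p3, p2) → 111.5834
  f4: (p1, p3, p4) → 34.1639
  f5: (p1, p5, p2) → 66.3196
  f6: (p0, p3, p4) → 21.5736
  f7: (p0, p7, p3) → 93.6567
  f8: (p0, p5, p7) → 61.3918
  f9: (p0, p1, p4) → 7.6181
  f10: (p0, p1, p5) → 41.7115
Σ area = 591.169

Euler: V−E+F = 7−15+10 = 2.


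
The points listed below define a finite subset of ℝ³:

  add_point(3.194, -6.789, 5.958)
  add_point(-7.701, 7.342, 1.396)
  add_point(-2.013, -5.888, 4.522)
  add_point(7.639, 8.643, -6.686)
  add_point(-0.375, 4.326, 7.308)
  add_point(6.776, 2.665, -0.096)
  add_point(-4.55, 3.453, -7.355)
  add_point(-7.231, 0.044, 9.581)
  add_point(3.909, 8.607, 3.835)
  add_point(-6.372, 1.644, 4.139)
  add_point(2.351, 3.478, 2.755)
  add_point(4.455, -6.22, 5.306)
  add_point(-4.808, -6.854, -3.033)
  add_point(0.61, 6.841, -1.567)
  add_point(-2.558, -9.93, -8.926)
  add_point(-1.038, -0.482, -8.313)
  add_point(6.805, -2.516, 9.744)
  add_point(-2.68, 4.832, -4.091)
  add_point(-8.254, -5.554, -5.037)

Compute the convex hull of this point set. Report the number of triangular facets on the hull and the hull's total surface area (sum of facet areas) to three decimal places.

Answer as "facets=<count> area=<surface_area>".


facets=26 area=1038.868

Hull vertices (15/19): indices [0, 1, 2, 3, 4, 5, 6, 7, 8, 11, 12, 14, 15, 16, 18].

Per-facet area ½‖(b−a)×(c−a)‖:
  f1: (p15, p14, p3) → 34.4337
  f2: (p5, p16, p3) → 13.2863
  f3: (p8, p16, p3) → 67.3282
  f4: (p8, p1, p3) → 65.9992
  f5: (p6, p1, p3) → 66.5768
  f6: (p6, p15, p3) → 33.8507
  f7: (p6, p1, p18) → 50.4384
  f8: (p6, p14, p18) → 40.6198
  f9: (p6, p15, p14) → 19.9425
  f10: (p12, p14, p18) → 14.7130
  f11: (p11, p0, p16) → 4.6458
  f12: (p11, p0, p14) → 12.4317
  f13: (p11, p5, p16) → 32.4532
  f14: (p11, p14, p3) → 150.6954
  f15: (p11, p5, p3) → 14.5012
  f16: (p7, p0, p16) → 43.7636
  f17: (p7, p1, p18) → 76.4215
  f18: (p4, p8, p1) → 34.4916
  f19: (p4, p7, p1) → 39.7486
  f20: (p4, p8, p16) → 35.4782
  f21: (p4, p7, p16) → 42.2691
  f22: (p2, p7, p0) → 22.3694
  f23: (p2, p0, p14) → 37.3476
  f24: (p2, p12, p14) → 19.6476
  f25: (p2, p12, p18) → 12.2906
  f26: (p2, p7, p18) → 53.1245
Σ area = 1038.868

Check V−E+F: 15 − 39 + 26 = 2.


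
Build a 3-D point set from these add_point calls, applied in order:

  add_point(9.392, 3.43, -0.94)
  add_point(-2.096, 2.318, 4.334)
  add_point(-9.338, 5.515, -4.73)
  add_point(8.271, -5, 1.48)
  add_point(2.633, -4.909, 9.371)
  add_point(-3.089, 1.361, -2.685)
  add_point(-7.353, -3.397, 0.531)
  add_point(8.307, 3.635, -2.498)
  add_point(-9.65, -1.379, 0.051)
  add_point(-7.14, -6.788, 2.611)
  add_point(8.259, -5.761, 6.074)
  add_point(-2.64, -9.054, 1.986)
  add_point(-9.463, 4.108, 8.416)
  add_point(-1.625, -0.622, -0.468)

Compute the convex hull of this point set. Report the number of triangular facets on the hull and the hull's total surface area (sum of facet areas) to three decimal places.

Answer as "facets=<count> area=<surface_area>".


Points on the hull: [0, 2, 3, 4, 5, 7, 8, 9, 10, 11, 12] (11 of 14).

Facet areas (half cross-product norm):
  f1: (p12, p4, p0) → 112.4923
  f2: (p2, p11, p8) → 32.7192
  f3: (p2, p12, p8) → 41.9879
  f4: (p2, p12, p0) → 124.5550
  f5: (p10, p4, p0) → 36.6298
  f6: (p10, p4, p11) → 32.7911
  f7: (p9, p4, p11) → 24.8535
  f8: (p9, p12, p4) → 73.2675
  f9: (p9, p11, p8) → 12.2836
  f10: (p9, p12, p8) → 32.2304
  f11: (p7, p2, p0) → 12.6200
  f12: (p5, p2, p11) → 34.6388
  f13: (p5, p7, p11) → 65.7897
  f14: (p5, p7, p2) → 32.8168
  f15: (p3, p10, p11) → 26.9848
  f16: (p3, p7, p11) → 52.1292
  f17: (p3, p10, p0) → 18.6236
  f18: (p3, p7, p0) → 8.1662
Σ area = 775.579

Euler characteristic 11−27+18 = 2 ✓

facets=18 area=775.579


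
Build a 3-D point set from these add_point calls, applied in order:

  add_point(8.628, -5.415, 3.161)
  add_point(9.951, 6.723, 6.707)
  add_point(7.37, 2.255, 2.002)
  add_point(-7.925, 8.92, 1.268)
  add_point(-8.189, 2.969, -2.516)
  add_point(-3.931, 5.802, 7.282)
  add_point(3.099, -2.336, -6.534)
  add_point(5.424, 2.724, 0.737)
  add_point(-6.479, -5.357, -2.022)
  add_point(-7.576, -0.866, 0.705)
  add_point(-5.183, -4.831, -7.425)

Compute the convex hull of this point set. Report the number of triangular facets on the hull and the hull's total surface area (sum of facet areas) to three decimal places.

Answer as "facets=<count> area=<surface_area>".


Hull vertices (9/11): indices [0, 1, 3, 4, 5, 6, 8, 9, 10].

Triangle areas on the boundary:
  f1: (p5, p0, p1) → 87.4451
  f2: (p6, p0, p1) → 73.5699
  f3: (p3, p5, p1) → 48.9342
  f4: (p3, p6, p4) → 40.7232
  f5: (p3, p6, p1) → 138.9591
  f6: (p8, p5, p0) → 109.6522
  f7: (p10, p6, p0) → 44.5807
  f8: (p10, p8, p0) → 44.3683
  f9: (p10, p6, p4) → 42.1435
  f10: (p10, p8, p4) → 23.6359
  f11: (p9, p3, p5) → 35.8332
  f12: (p9, p8, p5) → 15.6856
  f13: (p9, p3, p4) → 17.0162
  f14: (p9, p8, p4) → 12.7514
Σ area = 735.299

Euler: V−E+F = 9−21+14 = 2.

facets=14 area=735.299


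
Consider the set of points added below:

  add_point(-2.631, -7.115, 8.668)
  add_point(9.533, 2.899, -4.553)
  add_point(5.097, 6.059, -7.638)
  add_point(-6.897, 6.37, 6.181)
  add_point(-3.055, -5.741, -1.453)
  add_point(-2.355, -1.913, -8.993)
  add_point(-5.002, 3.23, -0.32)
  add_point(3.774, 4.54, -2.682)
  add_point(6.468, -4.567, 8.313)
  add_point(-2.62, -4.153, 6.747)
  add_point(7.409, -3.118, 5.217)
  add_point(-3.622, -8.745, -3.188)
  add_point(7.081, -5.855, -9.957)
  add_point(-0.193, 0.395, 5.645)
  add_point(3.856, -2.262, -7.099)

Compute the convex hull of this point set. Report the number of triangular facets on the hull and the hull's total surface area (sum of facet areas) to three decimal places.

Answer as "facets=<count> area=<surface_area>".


facets=16 area=885.018

10 of the 15 inputs are extreme points: [0, 1, 2, 3, 5, 6, 8, 10, 11, 12].

Triangle areas on the boundary:
  f1: (p0, p11, p3) → 86.0252
  f2: (p8, p1, p3) → 127.6743
  f3: (p8, p0, p3) → 67.8716
  f4: (p8, p0, p11) → 56.5972
  f5: (p2, p1, p3) → 56.9843
  f6: (p12, p5, p11) → 46.2639
  f7: (p12, p8, p11) → 100.8196
  f8: (p12, p2, p1) → 33.0995
  f9: (p12, p2, p5) → 53.2573
  f10: (p6, p2, p3) → 37.9723
  f11: (p6, p2, p5) → 54.8879
  f12: (p6, p11, p3) → 35.6688
  f13: (p6, p5, p11) → 46.2730
  f14: (p10, p8, p1) → 2.8952
  f15: (p10, p12, p1) → 61.6529
  f16: (p10, p12, p8) → 17.0748
Σ area = 885.018

Euler characteristic 10−24+16 = 2 ✓


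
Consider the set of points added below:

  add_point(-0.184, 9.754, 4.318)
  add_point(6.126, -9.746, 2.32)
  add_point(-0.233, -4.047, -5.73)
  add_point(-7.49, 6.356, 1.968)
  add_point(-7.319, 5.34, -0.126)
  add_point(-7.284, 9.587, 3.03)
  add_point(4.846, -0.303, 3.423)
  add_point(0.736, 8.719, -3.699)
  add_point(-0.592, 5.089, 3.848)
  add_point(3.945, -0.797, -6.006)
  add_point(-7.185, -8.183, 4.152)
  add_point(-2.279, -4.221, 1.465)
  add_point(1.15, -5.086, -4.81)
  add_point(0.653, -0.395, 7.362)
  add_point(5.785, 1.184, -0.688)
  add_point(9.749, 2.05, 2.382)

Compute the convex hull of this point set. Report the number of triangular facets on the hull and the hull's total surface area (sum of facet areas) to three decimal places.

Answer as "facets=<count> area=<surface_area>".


facets=20 area=800.063

Points on the hull: [0, 1, 2, 3, 4, 5, 7, 9, 10, 12, 13, 15] (12 of 16).

Per-facet area ½‖(b−a)×(c−a)‖:
  f1: (p9, p1, p15) → 59.2417
  f2: (p7, p9, p15) → 52.7580
  f3: (p13, p1, p15) → 58.1055
  f4: (p2, p7, p9) → 25.9705
  f5: (p0, p13, p15) → 54.2599
  f6: (p0, p7, p15) → 49.0975
  f7: (p10, p13, p1) → 64.7713
  f8: (p12, p9, p1) → 24.8807
  f9: (p12, p2, p9) → 5.0801
  f10: (p12, p10, p1) → 59.4800
  f11: (p12, p10, p2) → 12.3673
  f12: (p4, p2, p7) → 57.1358
  f13: (p4, p10, p3) → 16.3758
  f14: (p4, p10, p2) → 76.4035
  f15: (p5, p0, p7) → 29.2940
  f16: (p5, p4, p3) → 2.8851
  f17: (p5, p4, p7) → 24.9123
  f18: (p5, p0, p13) → 38.1398
  f19: (p5, p10, p3) → 11.4233
  f20: (p5, p10, p13) → 77.4814
Σ area = 800.063

Euler characteristic 12−30+20 = 2 ✓


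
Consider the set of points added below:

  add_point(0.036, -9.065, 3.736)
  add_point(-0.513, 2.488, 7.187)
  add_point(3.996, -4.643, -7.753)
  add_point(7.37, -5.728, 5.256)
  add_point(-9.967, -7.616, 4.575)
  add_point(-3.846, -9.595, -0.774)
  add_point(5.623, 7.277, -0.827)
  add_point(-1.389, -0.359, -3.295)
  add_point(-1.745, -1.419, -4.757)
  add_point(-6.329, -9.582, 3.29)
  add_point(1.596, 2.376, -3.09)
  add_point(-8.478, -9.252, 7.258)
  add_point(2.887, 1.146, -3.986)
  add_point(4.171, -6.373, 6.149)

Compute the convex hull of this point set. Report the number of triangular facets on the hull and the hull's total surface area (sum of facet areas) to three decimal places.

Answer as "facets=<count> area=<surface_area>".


facets=22 area=662.390

Hull vertices (13/14): indices [0, 1, 2, 3, 4, 5, 6, 7, 8, 9, 10, 11, 13].

Per-facet area ½‖(b−a)×(c−a)‖:
  f1: (p2, p6, p3) → 83.9648
  f2: (p1, p6, p4) → 66.0384
  f3: (p1, p6, p3) → 63.3364
  f4: (p8, p5, p4) → 37.9963
  f5: (p8, p5, p2) → 33.7403
  f6: (p11, p1, p4) → 24.3773
  f7: (p0, p2, p3) → 51.3568
  f8: (p0, p5, p2) → 34.6625
  f9: (p7, p6, p4) → 55.0649
  f10: (p7, p8, p4) → 12.6189
  f11: (p7, p8, p6) → 6.7665
  f12: (p10, p2, p6) → 23.6479
  f13: (p10, p8, p6) → 0.7220
  f14: (p10, p8, p2) → 19.2313
  f15: (p13, p1, p3) → 16.2659
  f16: (p13, p11, p1) → 63.2347
  f17: (p13, p0, p3) → 6.7315
  f18: (p13, p0, p11) → 21.3405
  f19: (p9, p0, p5) → 13.5453
  f20: (p9, p0, p11) → 13.2397
  f21: (p9, p5, p4) → 7.4392
  f22: (p9, p11, p4) → 7.0685
Σ area = 662.390

Euler characteristic 13−33+22 = 2 ✓


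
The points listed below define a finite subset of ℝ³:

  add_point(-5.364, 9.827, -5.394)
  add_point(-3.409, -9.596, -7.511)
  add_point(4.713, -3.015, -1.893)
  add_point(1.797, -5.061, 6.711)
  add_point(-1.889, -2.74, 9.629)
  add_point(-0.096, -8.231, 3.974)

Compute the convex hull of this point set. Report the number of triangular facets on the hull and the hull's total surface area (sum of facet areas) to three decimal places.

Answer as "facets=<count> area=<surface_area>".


facets=8 area=507.209

Extreme-point indices: [0, 1, 2, 3, 4, 5] — 6 of 6 on the boundary.

Area of each hull facet:
  f1: (p1, p2, p0) → 98.6983
  f2: (p4, p2, p0) → 109.8726
  f3: (p4, p1, p0) → 161.6845
  f4: (p5, p1, p2) → 50.7509
  f5: (p5, p4, p1) → 35.4814
  f6: (p3, p4, p2) → 18.8159
  f7: (p3, p5, p2) → 20.6067
  f8: (p3, p5, p4) → 11.2988
Σ area = 507.209

Check V−E+F: 6 − 12 + 8 = 2.


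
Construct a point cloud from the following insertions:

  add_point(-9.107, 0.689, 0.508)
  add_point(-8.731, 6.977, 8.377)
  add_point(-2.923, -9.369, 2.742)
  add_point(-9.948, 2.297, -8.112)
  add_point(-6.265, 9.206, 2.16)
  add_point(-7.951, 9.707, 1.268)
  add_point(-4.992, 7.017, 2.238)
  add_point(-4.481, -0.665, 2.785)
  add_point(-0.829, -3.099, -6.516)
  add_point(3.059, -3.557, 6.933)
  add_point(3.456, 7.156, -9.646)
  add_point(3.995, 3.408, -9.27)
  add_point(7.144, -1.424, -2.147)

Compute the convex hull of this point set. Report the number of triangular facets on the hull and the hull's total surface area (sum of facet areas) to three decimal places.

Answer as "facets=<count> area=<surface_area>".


Hull vertices (11/13): indices [0, 1, 2, 3, 4, 5, 8, 9, 10, 11, 12].

Per-facet area ½‖(b−a)×(c−a)‖:
  f1: (p8, p2, p3) → 59.1347
  f2: (p8, p2, p12) → 52.1632
  f3: (p0, p2, p3) → 48.8719
  f4: (p0, p1, p3) → 33.6000
  f5: (p0, p1, p2) → 56.5519
  f6: (p9, p2, p12) → 47.5191
  f7: (p9, p1, p2) → 74.0784
  f8: (p5, p1, p3) → 40.5940
  f9: (p5, p10, p3) → 83.4597
  f10: (p4, p10, p12) → 90.7221
  f11: (p4, p9, p12) → 82.4785
  f12: (p4, p9, p1) → 55.4864
  f13: (p4, p5, p1) → 6.8379
  f14: (p4, p5, p10) → 14.8202
  f15: (p11, p10, p12) → 13.3293
  f16: (p11, p8, p12) → 34.8645
  f17: (p11, p10, p3) → 26.6631
  f18: (p11, p8, p3) → 45.7830
Σ area = 866.958

Euler characteristic 11−27+18 = 2 ✓

facets=18 area=866.958
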